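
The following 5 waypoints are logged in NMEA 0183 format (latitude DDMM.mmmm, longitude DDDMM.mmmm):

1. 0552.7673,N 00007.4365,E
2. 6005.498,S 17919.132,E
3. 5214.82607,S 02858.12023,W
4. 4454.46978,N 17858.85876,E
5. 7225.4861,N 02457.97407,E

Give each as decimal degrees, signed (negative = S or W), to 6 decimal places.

Point 1:
  Lat: degrees = first 2 digits = 5, minutes = 52.7673; 5 + 52.7673/60 = 5.8794550
  N → positive
  Longitude: degrees = first 3 digits = 0, minutes = 7.4365; 0 + 7.4365/60 = 0.1239417
  E ⇒ keep positive
Point 2:
  φ: degrees = first 2 digits = 60, minutes = 5.498; 60 + 5.498/60 = 60.0916333
  hemisphere S, so the sign is −
  Longitude: degrees = first 3 digits = 179, minutes = 19.132; 179 + 19.132/60 = 179.3188667
  E ⇒ keep positive
Point 3:
  Latitude: split at 2 digits → 52° and 14.82607′; 52 + 14.82607/60 = 52.2471012
  S → negative
  Longitude: degrees = first 3 digits = 28, minutes = 58.12023; 28 + 58.12023/60 = 28.9686705
  hemisphere W, so the sign is −
Point 4:
  Lat: split at 2 digits → 44° and 54.46978′; 44 + 54.46978/60 = 44.9078297
  N → positive
  Longitude: degrees = first 3 digits = 178, minutes = 58.85876; 178 + 58.85876/60 = 178.9809793
  E → positive
Point 5:
  Lat: split at 2 digits → 72° and 25.4861′; 72 + 25.4861/60 = 72.4247683
  N → positive
  Lon: split at 3 digits → 024° and 57.97407′; 24 + 57.97407/60 = 24.9662345
  E ⇒ keep positive

1. 5.879455, 0.123942
2. -60.091633, 179.318867
3. -52.247101, -28.968671
4. 44.907830, 178.980979
5. 72.424768, 24.966235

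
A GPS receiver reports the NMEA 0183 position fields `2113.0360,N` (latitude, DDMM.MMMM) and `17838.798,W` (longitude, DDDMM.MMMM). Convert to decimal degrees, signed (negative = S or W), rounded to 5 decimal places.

21.21727, -178.64663

Lat: degrees = first 2 digits = 21, minutes = 13.036; 21 + 13.036/60 = 21.217267
N → positive
Longitude: degrees = first 3 digits = 178, minutes = 38.798; 178 + 38.798/60 = 178.646633
W → negative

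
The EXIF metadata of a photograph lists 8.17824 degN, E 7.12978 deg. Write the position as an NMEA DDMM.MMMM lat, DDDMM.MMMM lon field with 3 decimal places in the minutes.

φ: minutes = (8.178240 − 8) × 60 = 10.69440
Lon: minutes = (7.129780 − 7) × 60 = 7.78680

0810.694,N / 00707.787,E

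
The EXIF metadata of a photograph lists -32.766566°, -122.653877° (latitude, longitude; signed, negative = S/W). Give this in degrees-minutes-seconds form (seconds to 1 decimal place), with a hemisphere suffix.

Latitude is negative → S; |value| = 32.766566
φ: whole degrees 32; 45.99396′ → 45′ and 59.638″
Longitude is negative → W; |value| = 122.653877
λ: whole degrees 122; 39.23262′ → 39′ and 13.957″

32°45′59.6″ S, 122°39′14.0″ W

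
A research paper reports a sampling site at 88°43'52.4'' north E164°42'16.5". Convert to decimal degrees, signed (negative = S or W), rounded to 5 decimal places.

88.73122, 164.70458

φ: 88 + 43/60 + 52.4/3600 = 88.731222
N ⇒ keep positive
Longitude: 164 + 42/60 + 16.5/3600 = 164.704583
E → positive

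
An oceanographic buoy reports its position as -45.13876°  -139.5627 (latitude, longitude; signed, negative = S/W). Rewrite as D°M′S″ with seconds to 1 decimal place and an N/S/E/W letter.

Latitude is negative → S; |value| = 45.138760
φ: 0.138760° → 8.32560′; 0.32560 × 60 = 19.536″
Longitude is negative → W; |value| = 139.562700
λ: whole degrees 139; 33.76200′ → 33′ and 45.720″

45°08′19.5″ S, 139°33′45.7″ W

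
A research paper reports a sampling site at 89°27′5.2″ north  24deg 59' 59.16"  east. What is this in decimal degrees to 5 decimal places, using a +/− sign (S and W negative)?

φ: 89° + 27/60 + 5.2/3600 = 89 + 0.450000 + 0.001444 = 89.451444
N ⇒ keep positive
Longitude: 59′ + 59.16″ = 59.98600′; 24 + 59.98600/60 = 24.999767
E ⇒ keep positive

89.45144, 24.99977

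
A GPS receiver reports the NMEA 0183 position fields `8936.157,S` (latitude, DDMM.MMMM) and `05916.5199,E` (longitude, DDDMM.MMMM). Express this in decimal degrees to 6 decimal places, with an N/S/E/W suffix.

Lat: degrees = first 2 digits = 89, minutes = 36.157; 89 + 36.157/60 = 89.6026167
λ: split at 3 digits → 059° and 16.5199′; 59 + 16.5199/60 = 59.2753317

89.602617° S, 59.275332° E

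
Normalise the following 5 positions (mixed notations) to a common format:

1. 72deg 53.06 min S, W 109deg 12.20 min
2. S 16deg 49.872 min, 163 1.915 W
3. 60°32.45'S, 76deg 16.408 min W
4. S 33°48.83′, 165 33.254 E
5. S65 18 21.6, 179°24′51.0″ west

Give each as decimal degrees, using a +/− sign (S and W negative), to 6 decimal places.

1. -72.884333, -109.203333
2. -16.831200, -163.031917
3. -60.540833, -76.273467
4. -33.813833, 165.554233
5. -65.306000, -179.414167

Point 1:
  Lat: 53.06′ = 0.884333°; total 72.8843333
  S ⇒ negate
  Lon: 12.2′ = 0.203333°; total 109.2033333
  hemisphere W, so the sign is −
Point 2:
  Lat: 49.872′ = 0.831200°; total 16.8312000
  S → negative
  λ: 163 + 1.915/60 = 163.0319167
  W → negative
Point 3:
  Lat: 32.45′ = 0.540833°; total 60.5408333
  hemisphere S, so the sign is −
  λ: 16.408′ = 0.273467°; total 76.2734667
  hemisphere W, so the sign is −
Point 4:
  φ: 48.83′ = 0.813833°; total 33.8138333
  hemisphere S, so the sign is −
  λ: 165 + 33.254/60 = 165.5542333
  E ⇒ keep positive
Point 5:
  Lat: 65° + 18/60 + 21.6/3600 = 65 + 0.300000 + 0.006000 = 65.3060000
  S ⇒ negate
  Lon: 179 + 24/60 + 51/3600 = 179.4141667
  hemisphere W, so the sign is −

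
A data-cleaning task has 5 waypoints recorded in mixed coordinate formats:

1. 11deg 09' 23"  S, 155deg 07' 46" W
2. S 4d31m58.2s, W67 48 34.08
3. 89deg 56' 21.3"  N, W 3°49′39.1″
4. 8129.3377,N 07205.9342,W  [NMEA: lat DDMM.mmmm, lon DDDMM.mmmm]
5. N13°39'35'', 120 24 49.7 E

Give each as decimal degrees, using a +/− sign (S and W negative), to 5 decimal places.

1. -11.15639, -155.12944
2. -4.53283, -67.80947
3. 89.93925, -3.82753
4. 81.48896, -72.09890
5. 13.65972, 120.41381

Point 1:
  Latitude: 11° + 9/60 + 23/3600 = 11 + 0.150000 + 0.006389 = 11.156389
  hemisphere S, so the sign is −
  λ: 7′ + 46″ = 7.76667′; 155 + 7.76667/60 = 155.129444
  W ⇒ negate
Point 2:
  Latitude: 4 + 31/60 + 58.2/3600 = 4.532833
  S → negative
  Lon: 48′ + 34.08″ = 48.56800′; 67 + 48.56800/60 = 67.809467
  W → negative
Point 3:
  φ: 89° + 56/60 + 21.3/3600 = 89 + 0.933333 + 0.005917 = 89.939250
  N ⇒ keep positive
  Longitude: 49′ + 39.1″ = 49.65167′; 3 + 49.65167/60 = 3.827528
  W → negative
Point 4:
  Latitude: split at 2 digits → 81° and 29.3377′; 81 + 29.3377/60 = 81.488962
  N ⇒ keep positive
  Lon: split at 3 digits → 072° and 5.9342′; 72 + 5.9342/60 = 72.098903
  W → negative
Point 5:
  φ: 13° + 39/60 + 35/3600 = 13 + 0.650000 + 0.009722 = 13.659722
  N → positive
  λ: 24′ + 49.7″ = 24.82833′; 120 + 24.82833/60 = 120.413806
  E → positive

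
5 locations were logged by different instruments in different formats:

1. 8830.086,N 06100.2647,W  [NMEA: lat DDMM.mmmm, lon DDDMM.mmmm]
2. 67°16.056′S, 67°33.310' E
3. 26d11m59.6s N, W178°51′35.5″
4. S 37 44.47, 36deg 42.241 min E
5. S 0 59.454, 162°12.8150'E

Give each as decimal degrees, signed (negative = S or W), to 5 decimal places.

Point 1:
  Lat: degrees = first 2 digits = 88, minutes = 30.086; 88 + 30.086/60 = 88.501433
  N ⇒ keep positive
  λ: split at 3 digits → 061° and 0.2647′; 61 + 0.2647/60 = 61.004412
  W ⇒ negate
Point 2:
  φ: 16.056′ = 0.267600°; total 67.267600
  hemisphere S, so the sign is −
  Longitude: 67 + 33.31/60 = 67.555167
  E → positive
Point 3:
  φ: 26 + 11/60 + 59.6/3600 = 26.199889
  N → positive
  Longitude: 178° + 51/60 + 35.5/3600 = 178 + 0.850000 + 0.009861 = 178.859861
  W ⇒ negate
Point 4:
  Lat: 44.47′ = 0.741167°; total 37.741167
  hemisphere S, so the sign is −
  λ: 42.241′ = 0.704017°; total 36.704017
  E → positive
Point 5:
  Latitude: 59.454′ = 0.990900°; total 0.990900
  S → negative
  λ: 12.815′ = 0.213583°; total 162.213583
  E → positive

1. 88.50143, -61.00441
2. -67.26760, 67.55517
3. 26.19989, -178.85986
4. -37.74117, 36.70402
5. -0.99090, 162.21358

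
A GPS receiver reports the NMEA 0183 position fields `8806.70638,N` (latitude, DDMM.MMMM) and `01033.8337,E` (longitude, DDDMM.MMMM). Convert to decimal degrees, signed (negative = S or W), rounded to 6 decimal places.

88.111773, 10.563895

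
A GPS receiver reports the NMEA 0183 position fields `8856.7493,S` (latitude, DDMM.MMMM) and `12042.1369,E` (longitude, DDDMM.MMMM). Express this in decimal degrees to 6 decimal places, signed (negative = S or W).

Latitude: split at 2 digits → 88° and 56.7493′; 88 + 56.7493/60 = 88.9458217
hemisphere S, so the sign is −
Longitude: split at 3 digits → 120° and 42.1369′; 120 + 42.1369/60 = 120.7022817
E ⇒ keep positive

-88.945822, 120.702282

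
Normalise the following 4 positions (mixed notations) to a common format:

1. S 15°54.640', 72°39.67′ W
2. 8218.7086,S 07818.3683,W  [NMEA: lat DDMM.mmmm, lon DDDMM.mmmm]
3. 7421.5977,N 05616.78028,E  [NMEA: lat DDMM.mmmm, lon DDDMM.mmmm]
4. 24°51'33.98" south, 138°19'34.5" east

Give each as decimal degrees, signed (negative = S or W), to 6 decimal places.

1. -15.910667, -72.661167
2. -82.311810, -78.306138
3. 74.359962, 56.279671
4. -24.859439, 138.326250

Point 1:
  Lat: 15 + 54.64/60 = 15.9106667
  S → negative
  Lon: 39.67′ = 0.661167°; total 72.6611667
  W ⇒ negate
Point 2:
  Latitude: degrees = first 2 digits = 82, minutes = 18.7086; 82 + 18.7086/60 = 82.3118100
  hemisphere S, so the sign is −
  Longitude: degrees = first 3 digits = 78, minutes = 18.3683; 78 + 18.3683/60 = 78.3061383
  W ⇒ negate
Point 3:
  Lat: degrees = first 2 digits = 74, minutes = 21.5977; 74 + 21.5977/60 = 74.3599617
  N ⇒ keep positive
  Lon: split at 3 digits → 056° and 16.78028′; 56 + 16.78028/60 = 56.2796713
  E → positive
Point 4:
  Latitude: 51′ + 33.98″ = 51.56633′; 24 + 51.56633/60 = 24.8594389
  S → negative
  λ: 19′ + 34.5″ = 19.57500′; 138 + 19.57500/60 = 138.3262500
  E → positive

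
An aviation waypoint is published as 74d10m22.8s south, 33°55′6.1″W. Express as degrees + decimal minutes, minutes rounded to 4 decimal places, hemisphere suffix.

74° 10.3800′ S, 33° 55.1017′ W

Latitude: 10 + 22.8/60 = 10.380000′
Longitude: 55 + 6.1/60 = 55.101667′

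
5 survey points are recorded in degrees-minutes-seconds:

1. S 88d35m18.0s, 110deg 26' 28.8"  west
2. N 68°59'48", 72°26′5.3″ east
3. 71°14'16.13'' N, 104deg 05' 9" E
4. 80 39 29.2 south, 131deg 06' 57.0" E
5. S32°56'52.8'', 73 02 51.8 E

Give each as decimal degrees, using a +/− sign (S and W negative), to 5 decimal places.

Point 1:
  Lat: 88 + 35/60 + 18/3600 = 88.588333
  S → negative
  λ: 110° + 26/60 + 28.8/3600 = 110 + 0.433333 + 0.008000 = 110.441333
  hemisphere W, so the sign is −
Point 2:
  Latitude: 68 + 59/60 + 48/3600 = 68.996667
  N → positive
  Lon: 26′ + 5.3″ = 26.08833′; 72 + 26.08833/60 = 72.434806
  E → positive
Point 3:
  Latitude: 71 + 14/60 + 16.13/3600 = 71.237814
  N ⇒ keep positive
  λ: 104 + 5/60 + 9/3600 = 104.085833
  E ⇒ keep positive
Point 4:
  Latitude: 80 + 39/60 + 29.2/3600 = 80.658111
  S ⇒ negate
  Longitude: 6′ + 57″ = 6.95000′; 131 + 6.95000/60 = 131.115833
  E ⇒ keep positive
Point 5:
  φ: 56′ + 52.8″ = 56.88000′; 32 + 56.88000/60 = 32.948000
  S → negative
  Longitude: 73 + 2/60 + 51.8/3600 = 73.047722
  E ⇒ keep positive

1. -88.58833, -110.44133
2. 68.99667, 72.43481
3. 71.23781, 104.08583
4. -80.65811, 131.11583
5. -32.94800, 73.04772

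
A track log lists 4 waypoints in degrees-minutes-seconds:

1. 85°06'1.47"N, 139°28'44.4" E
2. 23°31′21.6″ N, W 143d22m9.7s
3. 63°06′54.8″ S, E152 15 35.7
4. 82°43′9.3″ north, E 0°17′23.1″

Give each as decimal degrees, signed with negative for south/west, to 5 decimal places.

Point 1:
  φ: 6′ + 1.47″ = 6.02450′; 85 + 6.02450/60 = 85.100408
  N → positive
  Lon: 28′ + 44.4″ = 28.74000′; 139 + 28.74000/60 = 139.479000
  E → positive
Point 2:
  Lat: 31′ + 21.6″ = 31.36000′; 23 + 31.36000/60 = 23.522667
  N ⇒ keep positive
  λ: 143° + 22/60 + 9.7/3600 = 143 + 0.366667 + 0.002694 = 143.369361
  hemisphere W, so the sign is −
Point 3:
  φ: 6′ + 54.8″ = 6.91333′; 63 + 6.91333/60 = 63.115222
  S → negative
  Longitude: 152 + 15/60 + 35.7/3600 = 152.259917
  E ⇒ keep positive
Point 4:
  φ: 43′ + 9.3″ = 43.15500′; 82 + 43.15500/60 = 82.719250
  N ⇒ keep positive
  Lon: 0 + 17/60 + 23.1/3600 = 0.289750
  E → positive

1. 85.10041, 139.47900
2. 23.52267, -143.36936
3. -63.11522, 152.25992
4. 82.71925, 0.28975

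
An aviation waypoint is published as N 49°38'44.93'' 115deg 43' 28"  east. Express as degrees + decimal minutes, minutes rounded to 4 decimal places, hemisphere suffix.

49° 38.7488′ N, 115° 43.4667′ E

Latitude: seconds/60 = 0.74883; minutes = 38 + 0.74883 = 38.748833
Lon: 43 + 28/60 = 43.466667′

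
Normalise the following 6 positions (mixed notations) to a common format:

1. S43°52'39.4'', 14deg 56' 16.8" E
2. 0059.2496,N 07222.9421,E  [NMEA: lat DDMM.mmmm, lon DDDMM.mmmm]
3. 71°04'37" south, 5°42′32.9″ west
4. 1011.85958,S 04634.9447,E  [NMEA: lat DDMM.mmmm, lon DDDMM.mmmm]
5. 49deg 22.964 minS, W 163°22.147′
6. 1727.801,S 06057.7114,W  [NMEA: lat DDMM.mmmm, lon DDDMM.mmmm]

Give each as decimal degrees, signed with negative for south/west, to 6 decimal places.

1. -43.877611, 14.938000
2. 0.987493, 72.382368
3. -71.076944, -5.709139
4. -10.197660, 46.582412
5. -49.382733, -163.369117
6. -17.463350, -60.961857

Point 1:
  φ: 43° + 52/60 + 39.4/3600 = 43 + 0.866667 + 0.010944 = 43.8776111
  S ⇒ negate
  Longitude: 14 + 56/60 + 16.8/3600 = 14.9380000
  E → positive
Point 2:
  Latitude: split at 2 digits → 00° and 59.2496′; 0 + 59.2496/60 = 0.9874933
  N → positive
  Longitude: degrees = first 3 digits = 72, minutes = 22.9421; 72 + 22.9421/60 = 72.3823683
  E → positive
Point 3:
  Latitude: 71° + 4/60 + 37/3600 = 71 + 0.066667 + 0.010278 = 71.0769444
  S ⇒ negate
  Lon: 5° + 42/60 + 32.9/3600 = 5 + 0.700000 + 0.009139 = 5.7091389
  hemisphere W, so the sign is −
Point 4:
  Latitude: degrees = first 2 digits = 10, minutes = 11.85958; 10 + 11.85958/60 = 10.1976597
  hemisphere S, so the sign is −
  Longitude: degrees = first 3 digits = 46, minutes = 34.9447; 46 + 34.9447/60 = 46.5824117
  E → positive
Point 5:
  Lat: 22.964′ = 0.382733°; total 49.3827333
  S ⇒ negate
  Lon: 22.147′ = 0.369117°; total 163.3691167
  W → negative
Point 6:
  Lat: split at 2 digits → 17° and 27.801′; 17 + 27.801/60 = 17.4633500
  S ⇒ negate
  Lon: degrees = first 3 digits = 60, minutes = 57.7114; 60 + 57.7114/60 = 60.9618567
  W → negative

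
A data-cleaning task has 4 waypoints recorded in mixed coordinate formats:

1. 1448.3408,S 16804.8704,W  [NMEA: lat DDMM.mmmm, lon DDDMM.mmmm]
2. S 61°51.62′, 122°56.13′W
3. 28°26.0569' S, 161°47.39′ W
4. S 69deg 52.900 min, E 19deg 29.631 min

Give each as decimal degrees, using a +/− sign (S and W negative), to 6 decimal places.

Point 1:
  Lat: degrees = first 2 digits = 14, minutes = 48.3408; 14 + 48.3408/60 = 14.8056800
  hemisphere S, so the sign is −
  Longitude: split at 3 digits → 168° and 4.8704′; 168 + 4.8704/60 = 168.0811733
  hemisphere W, so the sign is −
Point 2:
  Latitude: 51.62′ = 0.860333°; total 61.8603333
  S → negative
  Longitude: 56.13′ = 0.935500°; total 122.9355000
  W ⇒ negate
Point 3:
  Latitude: 26.0569′ = 0.434282°; total 28.4342817
  hemisphere S, so the sign is −
  Longitude: 161 + 47.39/60 = 161.7898333
  W → negative
Point 4:
  φ: 52.9′ = 0.881667°; total 69.8816667
  hemisphere S, so the sign is −
  λ: 19 + 29.631/60 = 19.4938500
  E ⇒ keep positive

1. -14.805680, -168.081173
2. -61.860333, -122.935500
3. -28.434282, -161.789833
4. -69.881667, 19.493850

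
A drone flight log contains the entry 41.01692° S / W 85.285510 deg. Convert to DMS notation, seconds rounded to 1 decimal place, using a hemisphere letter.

Latitude: whole degrees 41; 1.01520′ → 1′ and 0.912″
Longitude: whole degrees 85; 17.13060′ → 17′ and 7.836″

41°01′0.9″ S, 85°17′7.8″ W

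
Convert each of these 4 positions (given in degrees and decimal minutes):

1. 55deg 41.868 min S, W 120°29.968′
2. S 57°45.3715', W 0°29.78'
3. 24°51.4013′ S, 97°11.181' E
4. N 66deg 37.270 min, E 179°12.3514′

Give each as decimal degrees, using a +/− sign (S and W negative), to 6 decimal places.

1. -55.697800, -120.499467
2. -57.756192, -0.496333
3. -24.856688, 97.186350
4. 66.621167, 179.205857

Point 1:
  Latitude: 55 + 41.868/60 = 55.6978000
  hemisphere S, so the sign is −
  λ: 120 + 29.968/60 = 120.4994667
  W → negative
Point 2:
  Latitude: 57 + 45.3715/60 = 57.7561917
  S ⇒ negate
  Lon: 0 + 29.78/60 = 0.4963333
  W → negative
Point 3:
  Lat: 51.4013′ = 0.856688°; total 24.8566883
  hemisphere S, so the sign is −
  Longitude: 11.181′ = 0.186350°; total 97.1863500
  E ⇒ keep positive
Point 4:
  Latitude: 66 + 37.27/60 = 66.6211667
  N → positive
  Lon: 12.3514′ = 0.205857°; total 179.2058567
  E → positive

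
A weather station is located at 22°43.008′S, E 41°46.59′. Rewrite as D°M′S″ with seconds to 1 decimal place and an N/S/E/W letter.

φ: 43.00800′ → 43′ and 0.00800 × 60 = 0.480″
λ: fractional minutes 0.59000 × 60 = 35.400″

22°43′0.5″ S, 41°46′35.4″ E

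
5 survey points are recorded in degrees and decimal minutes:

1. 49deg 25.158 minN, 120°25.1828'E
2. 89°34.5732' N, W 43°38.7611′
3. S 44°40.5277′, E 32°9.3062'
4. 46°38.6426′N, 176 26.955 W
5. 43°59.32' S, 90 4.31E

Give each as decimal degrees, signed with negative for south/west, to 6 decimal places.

Point 1:
  φ: 49 + 25.158/60 = 49.4193000
  N → positive
  λ: 120 + 25.1828/60 = 120.4197133
  E ⇒ keep positive
Point 2:
  φ: 89 + 34.5732/60 = 89.5762200
  N ⇒ keep positive
  λ: 43 + 38.7611/60 = 43.6460183
  W → negative
Point 3:
  Lat: 44 + 40.5277/60 = 44.6754617
  S ⇒ negate
  Lon: 32 + 9.3062/60 = 32.1551033
  E ⇒ keep positive
Point 4:
  φ: 46 + 38.6426/60 = 46.6440433
  N ⇒ keep positive
  Longitude: 176 + 26.955/60 = 176.4492500
  hemisphere W, so the sign is −
Point 5:
  Lat: 59.32′ = 0.988667°; total 43.9886667
  S ⇒ negate
  Longitude: 90 + 4.31/60 = 90.0718333
  E → positive

1. 49.419300, 120.419713
2. 89.576220, -43.646018
3. -44.675462, 32.155103
4. 46.644043, -176.449250
5. -43.988667, 90.071833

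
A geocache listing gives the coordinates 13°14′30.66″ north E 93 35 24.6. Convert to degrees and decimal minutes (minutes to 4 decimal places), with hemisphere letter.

φ: 14 + 30.66/60 = 14.511000′
λ: seconds/60 = 0.41000; minutes = 35 + 0.41000 = 35.410000

13° 14.5110′ N, 93° 35.4100′ E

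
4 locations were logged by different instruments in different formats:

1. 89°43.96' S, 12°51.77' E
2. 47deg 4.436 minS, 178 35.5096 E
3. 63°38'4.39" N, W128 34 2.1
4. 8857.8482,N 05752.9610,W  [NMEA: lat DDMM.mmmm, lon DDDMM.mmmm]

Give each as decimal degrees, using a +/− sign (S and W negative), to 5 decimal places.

1. -89.73267, 12.86283
2. -47.07393, 178.59183
3. 63.63455, -128.56725
4. 88.96414, -57.88268

Point 1:
  Lat: 89 + 43.96/60 = 89.732667
  S → negative
  λ: 51.77′ = 0.862833°; total 12.862833
  E ⇒ keep positive
Point 2:
  Latitude: 47 + 4.436/60 = 47.073933
  S → negative
  Longitude: 35.5096′ = 0.591827°; total 178.591827
  E ⇒ keep positive
Point 3:
  φ: 38′ + 4.39″ = 38.07317′; 63 + 38.07317/60 = 63.634553
  N → positive
  Lon: 128° + 34/60 + 2.1/3600 = 128 + 0.566667 + 0.000583 = 128.567250
  W → negative
Point 4:
  Lat: degrees = first 2 digits = 88, minutes = 57.8482; 88 + 57.8482/60 = 88.964137
  N → positive
  Lon: degrees = first 3 digits = 57, minutes = 52.961; 57 + 52.961/60 = 57.882683
  W → negative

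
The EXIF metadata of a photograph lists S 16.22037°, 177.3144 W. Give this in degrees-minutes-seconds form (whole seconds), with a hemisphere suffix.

φ: 0.220370° → 13.22220′; 0.22220 × 60 = 13.33″
Lon: 0.314400° → 18.86400′; 0.86400 × 60 = 51.84″

16°13′13″ S, 177°18′52″ W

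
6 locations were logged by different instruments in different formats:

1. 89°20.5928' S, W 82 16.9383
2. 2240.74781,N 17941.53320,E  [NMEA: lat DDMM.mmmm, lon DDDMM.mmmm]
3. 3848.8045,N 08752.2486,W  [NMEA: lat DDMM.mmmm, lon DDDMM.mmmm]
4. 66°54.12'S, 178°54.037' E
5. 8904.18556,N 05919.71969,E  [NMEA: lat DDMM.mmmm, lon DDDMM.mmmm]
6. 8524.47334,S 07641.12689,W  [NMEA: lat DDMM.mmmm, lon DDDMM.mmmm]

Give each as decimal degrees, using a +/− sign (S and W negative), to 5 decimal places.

1. -89.34321, -82.28231
2. 22.67913, 179.69222
3. 38.81341, -87.87081
4. -66.90200, 178.90062
5. 89.06976, 59.32866
6. -85.40789, -76.68545

Point 1:
  Latitude: 20.5928′ = 0.343213°; total 89.343213
  S → negative
  Longitude: 82 + 16.9383/60 = 82.282305
  hemisphere W, so the sign is −
Point 2:
  Lat: split at 2 digits → 22° and 40.74781′; 22 + 40.74781/60 = 22.679130
  N ⇒ keep positive
  Longitude: split at 3 digits → 179° and 41.5332′; 179 + 41.5332/60 = 179.692220
  E → positive
Point 3:
  Latitude: split at 2 digits → 38° and 48.8045′; 38 + 48.8045/60 = 38.813408
  N → positive
  Longitude: degrees = first 3 digits = 87, minutes = 52.2486; 87 + 52.2486/60 = 87.870810
  W ⇒ negate
Point 4:
  Latitude: 54.12′ = 0.902000°; total 66.902000
  S ⇒ negate
  λ: 54.037′ = 0.900617°; total 178.900617
  E → positive
Point 5:
  φ: split at 2 digits → 89° and 4.18556′; 89 + 4.18556/60 = 89.069759
  N → positive
  Lon: split at 3 digits → 059° and 19.71969′; 59 + 19.71969/60 = 59.328662
  E → positive
Point 6:
  φ: split at 2 digits → 85° and 24.47334′; 85 + 24.47334/60 = 85.407889
  hemisphere S, so the sign is −
  λ: split at 3 digits → 076° and 41.12689′; 76 + 41.12689/60 = 76.685448
  W ⇒ negate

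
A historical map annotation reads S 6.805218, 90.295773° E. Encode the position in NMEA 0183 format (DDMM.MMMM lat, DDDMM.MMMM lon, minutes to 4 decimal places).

Latitude: minutes = (6.805218 − 6) × 60 = 48.313080
λ: fractional part 0.295773 → 17.746380 minutes

0648.3131,S / 09017.7464,E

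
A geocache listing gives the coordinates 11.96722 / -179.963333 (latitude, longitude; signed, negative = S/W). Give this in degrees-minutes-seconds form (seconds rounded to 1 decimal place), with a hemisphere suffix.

Latitude: 0.967220 × 60 = 58.03320′ → 58′, remainder × 60 = 1.992″
Longitude is negative → W; |value| = 179.963333
Longitude: 0.963333 × 60 = 57.79998′ → 57′, remainder × 60 = 47.999″

11°58′2.0″ N, 179°57′48.0″ W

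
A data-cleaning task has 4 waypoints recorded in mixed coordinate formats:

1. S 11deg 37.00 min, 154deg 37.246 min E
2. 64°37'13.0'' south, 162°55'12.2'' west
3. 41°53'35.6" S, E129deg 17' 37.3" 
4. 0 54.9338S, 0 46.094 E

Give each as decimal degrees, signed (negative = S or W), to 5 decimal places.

1. -11.61667, 154.62077
2. -64.62028, -162.92006
3. -41.89322, 129.29369
4. -0.91556, 0.76823

Point 1:
  Latitude: 37′ = 0.616667°; total 11.616667
  S ⇒ negate
  λ: 37.246′ = 0.620767°; total 154.620767
  E → positive
Point 2:
  Lat: 64 + 37/60 + 13/3600 = 64.620278
  S ⇒ negate
  λ: 162 + 55/60 + 12.2/3600 = 162.920056
  hemisphere W, so the sign is −
Point 3:
  Latitude: 41 + 53/60 + 35.6/3600 = 41.893222
  hemisphere S, so the sign is −
  Longitude: 129° + 17/60 + 37.3/3600 = 129 + 0.283333 + 0.010361 = 129.293694
  E → positive
Point 4:
  Lat: 54.9338′ = 0.915563°; total 0.915563
  S ⇒ negate
  λ: 0 + 46.094/60 = 0.768233
  E → positive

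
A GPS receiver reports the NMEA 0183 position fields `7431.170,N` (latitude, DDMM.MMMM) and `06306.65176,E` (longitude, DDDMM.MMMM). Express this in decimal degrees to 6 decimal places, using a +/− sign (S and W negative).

φ: split at 2 digits → 74° and 31.17′; 74 + 31.17/60 = 74.5195000
N ⇒ keep positive
Lon: degrees = first 3 digits = 63, minutes = 6.65176; 63 + 6.65176/60 = 63.1108627
E ⇒ keep positive

74.519500, 63.110863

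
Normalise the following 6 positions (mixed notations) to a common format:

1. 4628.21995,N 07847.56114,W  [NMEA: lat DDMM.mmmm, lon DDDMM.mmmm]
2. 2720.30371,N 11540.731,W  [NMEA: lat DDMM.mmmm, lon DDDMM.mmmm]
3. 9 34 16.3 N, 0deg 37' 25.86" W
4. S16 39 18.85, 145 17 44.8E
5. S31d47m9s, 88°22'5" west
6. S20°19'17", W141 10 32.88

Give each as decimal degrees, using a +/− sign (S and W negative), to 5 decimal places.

Point 1:
  Lat: degrees = first 2 digits = 46, minutes = 28.21995; 46 + 28.21995/60 = 46.470333
  N ⇒ keep positive
  Longitude: degrees = first 3 digits = 78, minutes = 47.56114; 78 + 47.56114/60 = 78.792686
  W → negative
Point 2:
  Latitude: split at 2 digits → 27° and 20.30371′; 27 + 20.30371/60 = 27.338395
  N → positive
  Lon: split at 3 digits → 115° and 40.731′; 115 + 40.731/60 = 115.678850
  W → negative
Point 3:
  φ: 9° + 34/60 + 16.3/3600 = 9 + 0.566667 + 0.004528 = 9.571194
  N ⇒ keep positive
  Lon: 37′ + 25.86″ = 37.43100′; 0 + 37.43100/60 = 0.623850
  W → negative
Point 4:
  Lat: 16 + 39/60 + 18.85/3600 = 16.655236
  hemisphere S, so the sign is −
  Longitude: 145 + 17/60 + 44.8/3600 = 145.295778
  E → positive
Point 5:
  Lat: 47′ + 9″ = 47.15000′; 31 + 47.15000/60 = 31.785833
  hemisphere S, so the sign is −
  Lon: 22′ + 5″ = 22.08333′; 88 + 22.08333/60 = 88.368056
  hemisphere W, so the sign is −
Point 6:
  Lat: 20 + 19/60 + 17/3600 = 20.321389
  S → negative
  Lon: 141° + 10/60 + 32.88/3600 = 141 + 0.166667 + 0.009133 = 141.175800
  W ⇒ negate

1. 46.47033, -78.79269
2. 27.33840, -115.67885
3. 9.57119, -0.62385
4. -16.65524, 145.29578
5. -31.78583, -88.36806
6. -20.32139, -141.17580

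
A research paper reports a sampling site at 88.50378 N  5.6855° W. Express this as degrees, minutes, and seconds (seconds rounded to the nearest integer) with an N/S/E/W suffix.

88°30′14″ N, 5°41′8″ W

φ: whole degrees 88; 30.22680′ → 30′ and 13.61″
λ: 0.685500 × 60 = 41.13000′ → 41′, remainder × 60 = 7.80″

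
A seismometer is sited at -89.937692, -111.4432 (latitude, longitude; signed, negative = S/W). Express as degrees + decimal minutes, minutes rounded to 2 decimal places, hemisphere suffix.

Latitude is negative → S; |value| = 89.937692
Lat: fractional part 0.937692 → 56.2615 minutes
Longitude is negative → W; |value| = 111.443200
λ: 111° + 0.443200 × 60 = 111° 26.5920′

89° 56.26′ S, 111° 26.59′ W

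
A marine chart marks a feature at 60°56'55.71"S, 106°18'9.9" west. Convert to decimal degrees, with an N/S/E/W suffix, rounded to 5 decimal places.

60.94881° S, 106.30275° W

φ: 60 + 56/60 + 55.71/3600 = 60.948808
Lon: 18′ + 9.9″ = 18.16500′; 106 + 18.16500/60 = 106.302750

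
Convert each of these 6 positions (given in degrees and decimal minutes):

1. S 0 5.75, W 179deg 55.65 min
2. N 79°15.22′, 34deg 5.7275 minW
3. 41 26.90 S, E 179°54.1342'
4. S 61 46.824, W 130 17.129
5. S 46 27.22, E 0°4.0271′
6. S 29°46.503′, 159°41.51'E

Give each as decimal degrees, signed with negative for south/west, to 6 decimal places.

Point 1:
  Latitude: 5.75′ = 0.095833°; total 0.0958333
  S → negative
  λ: 55.65′ = 0.927500°; total 179.9275000
  W ⇒ negate
Point 2:
  Latitude: 15.22′ = 0.253667°; total 79.2536667
  N ⇒ keep positive
  λ: 5.7275′ = 0.095458°; total 34.0954583
  hemisphere W, so the sign is −
Point 3:
  Lat: 41 + 26.9/60 = 41.4483333
  S → negative
  λ: 54.1342′ = 0.902237°; total 179.9022367
  E → positive
Point 4:
  Latitude: 46.824′ = 0.780400°; total 61.7804000
  hemisphere S, so the sign is −
  λ: 130 + 17.129/60 = 130.2854833
  W → negative
Point 5:
  Latitude: 46 + 27.22/60 = 46.4536667
  S → negative
  λ: 4.0271′ = 0.067118°; total 0.0671183
  E ⇒ keep positive
Point 6:
  Latitude: 46.503′ = 0.775050°; total 29.7750500
  hemisphere S, so the sign is −
  λ: 159 + 41.51/60 = 159.6918333
  E ⇒ keep positive

1. -0.095833, -179.927500
2. 79.253667, -34.095458
3. -41.448333, 179.902237
4. -61.780400, -130.285483
5. -46.453667, 0.067118
6. -29.775050, 159.691833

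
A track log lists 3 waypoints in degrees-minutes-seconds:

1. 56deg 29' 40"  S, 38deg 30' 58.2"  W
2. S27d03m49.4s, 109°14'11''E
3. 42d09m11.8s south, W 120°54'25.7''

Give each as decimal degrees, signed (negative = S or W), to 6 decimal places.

Point 1:
  Lat: 56° + 29/60 + 40/3600 = 56 + 0.483333 + 0.011111 = 56.4944444
  S → negative
  λ: 38 + 30/60 + 58.2/3600 = 38.5161667
  hemisphere W, so the sign is −
Point 2:
  Latitude: 27 + 3/60 + 49.4/3600 = 27.0637222
  S → negative
  λ: 14′ + 11″ = 14.18333′; 109 + 14.18333/60 = 109.2363889
  E ⇒ keep positive
Point 3:
  Latitude: 42 + 9/60 + 11.8/3600 = 42.1532778
  S ⇒ negate
  λ: 54′ + 25.7″ = 54.42833′; 120 + 54.42833/60 = 120.9071389
  hemisphere W, so the sign is −

1. -56.494444, -38.516167
2. -27.063722, 109.236389
3. -42.153278, -120.907139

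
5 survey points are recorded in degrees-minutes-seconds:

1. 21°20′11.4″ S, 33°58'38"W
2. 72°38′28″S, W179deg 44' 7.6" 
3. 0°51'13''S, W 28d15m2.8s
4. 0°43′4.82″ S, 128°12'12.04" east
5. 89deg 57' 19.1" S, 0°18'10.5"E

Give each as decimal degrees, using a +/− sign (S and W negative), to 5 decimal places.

Point 1:
  φ: 21° + 20/60 + 11.4/3600 = 21 + 0.333333 + 0.003167 = 21.336500
  hemisphere S, so the sign is −
  λ: 33 + 58/60 + 38/3600 = 33.977222
  hemisphere W, so the sign is −
Point 2:
  φ: 72 + 38/60 + 28/3600 = 72.641111
  S → negative
  Lon: 179 + 44/60 + 7.6/3600 = 179.735444
  W ⇒ negate
Point 3:
  Latitude: 0° + 51/60 + 13/3600 = 0 + 0.850000 + 0.003611 = 0.853611
  S ⇒ negate
  Longitude: 15′ + 2.8″ = 15.04667′; 28 + 15.04667/60 = 28.250778
  W → negative
Point 4:
  Lat: 0 + 43/60 + 4.82/3600 = 0.718006
  S → negative
  Lon: 12′ + 12.04″ = 12.20067′; 128 + 12.20067/60 = 128.203344
  E → positive
Point 5:
  φ: 57′ + 19.1″ = 57.31833′; 89 + 57.31833/60 = 89.955306
  hemisphere S, so the sign is −
  Lon: 0° + 18/60 + 10.5/3600 = 0 + 0.300000 + 0.002917 = 0.302917
  E ⇒ keep positive

1. -21.33650, -33.97722
2. -72.64111, -179.73544
3. -0.85361, -28.25078
4. -0.71801, 128.20334
5. -89.95531, 0.30292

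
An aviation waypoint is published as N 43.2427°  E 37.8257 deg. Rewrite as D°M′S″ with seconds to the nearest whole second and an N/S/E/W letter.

43°14′34″ N, 37°49′33″ E

Lat: 0.242700° → 14.56200′; 0.56200 × 60 = 33.72″
Longitude: 0.825700° → 49.54200′; 0.54200 × 60 = 32.52″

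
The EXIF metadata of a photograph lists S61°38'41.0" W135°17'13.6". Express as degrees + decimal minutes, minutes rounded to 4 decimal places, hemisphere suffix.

61° 38.6833′ S, 135° 17.2267′ W

Latitude: 38 + 41/60 = 38.683333′
Lon: seconds/60 = 0.22667; minutes = 17 + 0.22667 = 17.226667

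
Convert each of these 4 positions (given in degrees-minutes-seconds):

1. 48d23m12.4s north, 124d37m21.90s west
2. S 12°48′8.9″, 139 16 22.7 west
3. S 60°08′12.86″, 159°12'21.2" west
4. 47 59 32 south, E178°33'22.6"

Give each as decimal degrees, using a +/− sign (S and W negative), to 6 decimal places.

1. 48.386778, -124.622750
2. -12.802472, -139.272972
3. -60.136906, -159.205889
4. -47.992222, 178.556278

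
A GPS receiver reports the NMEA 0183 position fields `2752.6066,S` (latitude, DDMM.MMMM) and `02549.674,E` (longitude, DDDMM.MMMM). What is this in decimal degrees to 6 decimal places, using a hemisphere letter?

Latitude: degrees = first 2 digits = 27, minutes = 52.6066; 27 + 52.6066/60 = 27.8767767
Lon: split at 3 digits → 025° and 49.674′; 25 + 49.674/60 = 25.8279000

27.876777° S, 25.827900° E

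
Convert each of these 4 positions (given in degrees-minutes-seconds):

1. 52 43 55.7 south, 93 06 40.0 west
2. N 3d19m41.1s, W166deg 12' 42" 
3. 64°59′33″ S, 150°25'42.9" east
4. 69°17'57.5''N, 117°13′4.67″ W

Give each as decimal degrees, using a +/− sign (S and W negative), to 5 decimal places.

Point 1:
  φ: 43′ + 55.7″ = 43.92833′; 52 + 43.92833/60 = 52.732139
  S ⇒ negate
  Longitude: 6′ + 40″ = 6.66667′; 93 + 6.66667/60 = 93.111111
  W → negative
Point 2:
  Lat: 3 + 19/60 + 41.1/3600 = 3.328083
  N → positive
  Longitude: 12′ + 42″ = 12.70000′; 166 + 12.70000/60 = 166.211667
  hemisphere W, so the sign is −
Point 3:
  Lat: 59′ + 33″ = 59.55000′; 64 + 59.55000/60 = 64.992500
  S ⇒ negate
  λ: 25′ + 42.9″ = 25.71500′; 150 + 25.71500/60 = 150.428583
  E → positive
Point 4:
  Latitude: 69° + 17/60 + 57.5/3600 = 69 + 0.283333 + 0.015972 = 69.299306
  N → positive
  Lon: 117 + 13/60 + 4.67/3600 = 117.217964
  W → negative

1. -52.73214, -93.11111
2. 3.32808, -166.21167
3. -64.99250, 150.42858
4. 69.29931, -117.21796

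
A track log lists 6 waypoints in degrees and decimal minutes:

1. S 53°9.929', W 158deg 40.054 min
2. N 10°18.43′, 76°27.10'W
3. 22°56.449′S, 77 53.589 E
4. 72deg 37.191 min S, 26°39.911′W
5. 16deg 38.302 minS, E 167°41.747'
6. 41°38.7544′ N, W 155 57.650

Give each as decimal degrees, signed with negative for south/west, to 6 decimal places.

Point 1:
  Lat: 53 + 9.929/60 = 53.1654833
  S → negative
  Lon: 40.054′ = 0.667567°; total 158.6675667
  W → negative
Point 2:
  Latitude: 18.43′ = 0.307167°; total 10.3071667
  N ⇒ keep positive
  Lon: 76 + 27.1/60 = 76.4516667
  W ⇒ negate
Point 3:
  Latitude: 22 + 56.449/60 = 22.9408167
  S → negative
  Lon: 77 + 53.589/60 = 77.8931500
  E ⇒ keep positive
Point 4:
  Latitude: 72 + 37.191/60 = 72.6198500
  hemisphere S, so the sign is −
  Longitude: 26 + 39.911/60 = 26.6651833
  W → negative
Point 5:
  Lat: 16 + 38.302/60 = 16.6383667
  hemisphere S, so the sign is −
  Longitude: 167 + 41.747/60 = 167.6957833
  E ⇒ keep positive
Point 6:
  Lat: 38.7544′ = 0.645907°; total 41.6459067
  N ⇒ keep positive
  Longitude: 155 + 57.65/60 = 155.9608333
  hemisphere W, so the sign is −

1. -53.165483, -158.667567
2. 10.307167, -76.451667
3. -22.940817, 77.893150
4. -72.619850, -26.665183
5. -16.638367, 167.695783
6. 41.645907, -155.960833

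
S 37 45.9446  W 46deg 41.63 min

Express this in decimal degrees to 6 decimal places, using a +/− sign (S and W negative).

-37.765743, -46.693833

Latitude: 45.9446′ = 0.765743°; total 37.7657433
S ⇒ negate
Lon: 46 + 41.63/60 = 46.6938333
hemisphere W, so the sign is −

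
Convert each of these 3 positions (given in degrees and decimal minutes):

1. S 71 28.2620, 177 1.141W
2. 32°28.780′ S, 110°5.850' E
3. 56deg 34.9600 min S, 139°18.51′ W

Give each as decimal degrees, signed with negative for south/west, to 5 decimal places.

1. -71.47103, -177.01902
2. -32.47967, 110.09750
3. -56.58267, -139.30850

Point 1:
  φ: 28.262′ = 0.471033°; total 71.471033
  hemisphere S, so the sign is −
  λ: 1.141′ = 0.019017°; total 177.019017
  W ⇒ negate
Point 2:
  φ: 28.78′ = 0.479667°; total 32.479667
  S ⇒ negate
  Lon: 5.85′ = 0.097500°; total 110.097500
  E ⇒ keep positive
Point 3:
  φ: 34.96′ = 0.582667°; total 56.582667
  S → negative
  λ: 18.51′ = 0.308500°; total 139.308500
  W ⇒ negate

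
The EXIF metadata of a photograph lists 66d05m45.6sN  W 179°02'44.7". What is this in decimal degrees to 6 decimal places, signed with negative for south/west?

66.096000, -179.045750

Lat: 5′ + 45.6″ = 5.76000′; 66 + 5.76000/60 = 66.0960000
N ⇒ keep positive
Longitude: 179 + 2/60 + 44.7/3600 = 179.0457500
hemisphere W, so the sign is −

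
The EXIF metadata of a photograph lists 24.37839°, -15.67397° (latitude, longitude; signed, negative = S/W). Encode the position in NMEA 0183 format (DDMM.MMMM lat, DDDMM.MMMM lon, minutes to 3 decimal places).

2422.703,N / 01540.438,W

Lat: minutes = (24.378390 − 24) × 60 = 22.70340
Longitude is negative → W; |value| = 15.673970
Longitude: fractional part 0.673970 → 40.43820 minutes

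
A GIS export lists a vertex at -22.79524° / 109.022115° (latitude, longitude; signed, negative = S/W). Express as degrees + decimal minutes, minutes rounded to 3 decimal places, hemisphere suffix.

Latitude is negative → S; |value| = 22.795240
Lat: minutes = (22.795240 − 22) × 60 = 47.71440
Lon: fractional part 0.022115 → 1.32690 minutes

22° 47.714′ S, 109° 1.327′ E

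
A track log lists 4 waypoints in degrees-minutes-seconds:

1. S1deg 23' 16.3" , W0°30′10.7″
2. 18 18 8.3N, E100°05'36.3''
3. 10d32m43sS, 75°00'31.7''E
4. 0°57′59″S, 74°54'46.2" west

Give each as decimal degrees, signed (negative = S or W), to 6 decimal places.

1. -1.387861, -0.502972
2. 18.302306, 100.093417
3. -10.545278, 75.008806
4. -0.966389, -74.912833

Point 1:
  Latitude: 1° + 23/60 + 16.3/3600 = 1 + 0.383333 + 0.004528 = 1.3878611
  S ⇒ negate
  Longitude: 30′ + 10.7″ = 30.17833′; 0 + 30.17833/60 = 0.5029722
  W → negative
Point 2:
  Lat: 18′ + 8.3″ = 18.13833′; 18 + 18.13833/60 = 18.3023056
  N ⇒ keep positive
  Lon: 5′ + 36.3″ = 5.60500′; 100 + 5.60500/60 = 100.0934167
  E → positive
Point 3:
  Lat: 32′ + 43″ = 32.71667′; 10 + 32.71667/60 = 10.5452778
  S ⇒ negate
  λ: 75 + 0/60 + 31.7/3600 = 75.0088056
  E ⇒ keep positive
Point 4:
  Latitude: 0° + 57/60 + 59/3600 = 0 + 0.950000 + 0.016389 = 0.9663889
  hemisphere S, so the sign is −
  Lon: 74 + 54/60 + 46.2/3600 = 74.9128333
  W ⇒ negate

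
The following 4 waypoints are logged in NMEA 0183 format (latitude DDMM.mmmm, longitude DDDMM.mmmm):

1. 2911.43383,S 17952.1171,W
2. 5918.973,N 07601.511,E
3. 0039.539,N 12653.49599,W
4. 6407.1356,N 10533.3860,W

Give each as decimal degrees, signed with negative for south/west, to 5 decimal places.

1. -29.19056, -179.86862
2. 59.31622, 76.02518
3. 0.65898, -126.89160
4. 64.11893, -105.55643

Point 1:
  Lat: split at 2 digits → 29° and 11.43383′; 29 + 11.43383/60 = 29.190564
  hemisphere S, so the sign is −
  Longitude: degrees = first 3 digits = 179, minutes = 52.1171; 179 + 52.1171/60 = 179.868618
  W ⇒ negate
Point 2:
  Latitude: degrees = first 2 digits = 59, minutes = 18.973; 59 + 18.973/60 = 59.316217
  N → positive
  λ: degrees = first 3 digits = 76, minutes = 1.511; 76 + 1.511/60 = 76.025183
  E ⇒ keep positive
Point 3:
  Lat: degrees = first 2 digits = 0, minutes = 39.539; 0 + 39.539/60 = 0.658983
  N ⇒ keep positive
  Lon: degrees = first 3 digits = 126, minutes = 53.49599; 126 + 53.49599/60 = 126.891600
  W → negative
Point 4:
  φ: degrees = first 2 digits = 64, minutes = 7.1356; 64 + 7.1356/60 = 64.118927
  N ⇒ keep positive
  Longitude: split at 3 digits → 105° and 33.386′; 105 + 33.386/60 = 105.556433
  W ⇒ negate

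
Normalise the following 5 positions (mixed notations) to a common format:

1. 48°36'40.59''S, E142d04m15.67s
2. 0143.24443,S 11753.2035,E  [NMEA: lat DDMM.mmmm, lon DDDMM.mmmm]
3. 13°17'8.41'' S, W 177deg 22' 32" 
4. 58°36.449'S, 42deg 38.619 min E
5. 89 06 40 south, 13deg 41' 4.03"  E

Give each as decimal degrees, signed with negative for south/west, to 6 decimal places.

1. -48.611275, 142.071019
2. -1.720741, 117.886725
3. -13.285669, -177.375556
4. -58.607483, 42.643650
5. -89.111111, 13.684453

Point 1:
  φ: 48 + 36/60 + 40.59/3600 = 48.6112750
  hemisphere S, so the sign is −
  Longitude: 142 + 4/60 + 15.67/3600 = 142.0710194
  E → positive
Point 2:
  φ: split at 2 digits → 01° and 43.24443′; 1 + 43.24443/60 = 1.7207405
  S ⇒ negate
  λ: degrees = first 3 digits = 117, minutes = 53.2035; 117 + 53.2035/60 = 117.8867250
  E → positive
Point 3:
  Lat: 13° + 17/60 + 8.41/3600 = 13 + 0.283333 + 0.002336 = 13.2856694
  S ⇒ negate
  Longitude: 22′ + 32″ = 22.53333′; 177 + 22.53333/60 = 177.3755556
  W ⇒ negate
Point 4:
  φ: 58 + 36.449/60 = 58.6074833
  S → negative
  Lon: 38.619′ = 0.643650°; total 42.6436500
  E ⇒ keep positive
Point 5:
  Latitude: 89 + 6/60 + 40/3600 = 89.1111111
  S → negative
  Lon: 41′ + 4.03″ = 41.06717′; 13 + 41.06717/60 = 13.6844528
  E ⇒ keep positive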